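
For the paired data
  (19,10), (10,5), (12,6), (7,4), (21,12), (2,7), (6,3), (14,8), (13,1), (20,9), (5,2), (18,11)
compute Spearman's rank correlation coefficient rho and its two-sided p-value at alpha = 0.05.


Step 1: Rank x and y separately (midranks; no ties here).
rank(x): 19->10, 10->5, 12->6, 7->4, 21->12, 2->1, 6->3, 14->8, 13->7, 20->11, 5->2, 18->9
rank(y): 10->10, 5->5, 6->6, 4->4, 12->12, 7->7, 3->3, 8->8, 1->1, 9->9, 2->2, 11->11
Step 2: d_i = R_x(i) - R_y(i); compute d_i^2.
  (10-10)^2=0, (5-5)^2=0, (6-6)^2=0, (4-4)^2=0, (12-12)^2=0, (1-7)^2=36, (3-3)^2=0, (8-8)^2=0, (7-1)^2=36, (11-9)^2=4, (2-2)^2=0, (9-11)^2=4
sum(d^2) = 80.
Step 3: rho = 1 - 6*80 / (12*(12^2 - 1)) = 1 - 480/1716 = 0.720280.
Step 4: Under H0, t = rho * sqrt((n-2)/(1-rho^2)) = 3.2835 ~ t(10).
Step 5: Two-sided p-value from the t-distribution with 10 df = 0.008240.
Step 6: alpha = 0.05. reject H0.

rho = 0.7203, p = 0.008240, reject H0 at alpha = 0.05.


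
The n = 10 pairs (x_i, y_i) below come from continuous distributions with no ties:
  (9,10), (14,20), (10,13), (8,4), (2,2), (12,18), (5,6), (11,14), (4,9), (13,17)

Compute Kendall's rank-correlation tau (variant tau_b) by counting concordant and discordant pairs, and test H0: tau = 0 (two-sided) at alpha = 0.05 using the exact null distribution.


Step 1: Enumerate the 45 unordered pairs (i,j) with i<j and classify each by sign(x_j-x_i) * sign(y_j-y_i).
  (1,2):dx=+5,dy=+10->C; (1,3):dx=+1,dy=+3->C; (1,4):dx=-1,dy=-6->C; (1,5):dx=-7,dy=-8->C
  (1,6):dx=+3,dy=+8->C; (1,7):dx=-4,dy=-4->C; (1,8):dx=+2,dy=+4->C; (1,9):dx=-5,dy=-1->C
  (1,10):dx=+4,dy=+7->C; (2,3):dx=-4,dy=-7->C; (2,4):dx=-6,dy=-16->C; (2,5):dx=-12,dy=-18->C
  (2,6):dx=-2,dy=-2->C; (2,7):dx=-9,dy=-14->C; (2,8):dx=-3,dy=-6->C; (2,9):dx=-10,dy=-11->C
  (2,10):dx=-1,dy=-3->C; (3,4):dx=-2,dy=-9->C; (3,5):dx=-8,dy=-11->C; (3,6):dx=+2,dy=+5->C
  (3,7):dx=-5,dy=-7->C; (3,8):dx=+1,dy=+1->C; (3,9):dx=-6,dy=-4->C; (3,10):dx=+3,dy=+4->C
  (4,5):dx=-6,dy=-2->C; (4,6):dx=+4,dy=+14->C; (4,7):dx=-3,dy=+2->D; (4,8):dx=+3,dy=+10->C
  (4,9):dx=-4,dy=+5->D; (4,10):dx=+5,dy=+13->C; (5,6):dx=+10,dy=+16->C; (5,7):dx=+3,dy=+4->C
  (5,8):dx=+9,dy=+12->C; (5,9):dx=+2,dy=+7->C; (5,10):dx=+11,dy=+15->C; (6,7):dx=-7,dy=-12->C
  (6,8):dx=-1,dy=-4->C; (6,9):dx=-8,dy=-9->C; (6,10):dx=+1,dy=-1->D; (7,8):dx=+6,dy=+8->C
  (7,9):dx=-1,dy=+3->D; (7,10):dx=+8,dy=+11->C; (8,9):dx=-7,dy=-5->C; (8,10):dx=+2,dy=+3->C
  (9,10):dx=+9,dy=+8->C
Step 2: C = 41, D = 4, total pairs = 45.
Step 3: tau = (C - D)/(n(n-1)/2) = (41 - 4)/45 = 0.822222.
Step 4: Exact two-sided p-value (enumerate n! = 3628800 permutations of y under H0): p = 0.000358.
Step 5: alpha = 0.05. reject H0.

tau_b = 0.8222 (C=41, D=4), p = 0.000358, reject H0.


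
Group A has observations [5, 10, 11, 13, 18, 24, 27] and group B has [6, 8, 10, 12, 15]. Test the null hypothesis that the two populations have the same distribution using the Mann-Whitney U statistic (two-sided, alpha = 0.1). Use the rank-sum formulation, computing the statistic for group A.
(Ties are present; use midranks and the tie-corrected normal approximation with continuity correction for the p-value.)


Step 1: Combine and sort all 12 observations; assign midranks.
sorted (value, group): (5,X), (6,Y), (8,Y), (10,X), (10,Y), (11,X), (12,Y), (13,X), (15,Y), (18,X), (24,X), (27,X)
ranks: 5->1, 6->2, 8->3, 10->4.5, 10->4.5, 11->6, 12->7, 13->8, 15->9, 18->10, 24->11, 27->12
Step 2: Rank sum for X: R1 = 1 + 4.5 + 6 + 8 + 10 + 11 + 12 = 52.5.
Step 3: U_X = R1 - n1(n1+1)/2 = 52.5 - 7*8/2 = 52.5 - 28 = 24.5.
       U_Y = n1*n2 - U_X = 35 - 24.5 = 10.5.
Step 4: Ties are present, so use the tie-corrected normal approximation (with continuity correction) for the p-value.
Step 5: p-value = 0.290307; compare to alpha = 0.1. fail to reject H0.

U_X = 24.5, p = 0.290307, fail to reject H0 at alpha = 0.1.


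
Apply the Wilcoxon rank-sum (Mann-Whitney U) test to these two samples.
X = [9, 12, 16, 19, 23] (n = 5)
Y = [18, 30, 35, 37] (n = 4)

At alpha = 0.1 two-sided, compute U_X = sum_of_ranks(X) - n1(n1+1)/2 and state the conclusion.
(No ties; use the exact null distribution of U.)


Step 1: Combine and sort all 9 observations; assign midranks.
sorted (value, group): (9,X), (12,X), (16,X), (18,Y), (19,X), (23,X), (30,Y), (35,Y), (37,Y)
ranks: 9->1, 12->2, 16->3, 18->4, 19->5, 23->6, 30->7, 35->8, 37->9
Step 2: Rank sum for X: R1 = 1 + 2 + 3 + 5 + 6 = 17.
Step 3: U_X = R1 - n1(n1+1)/2 = 17 - 5*6/2 = 17 - 15 = 2.
       U_Y = n1*n2 - U_X = 20 - 2 = 18.
Step 4: No ties, so the exact null distribution of U (based on enumerating the C(9,5) = 126 equally likely rank assignments) gives the two-sided p-value.
Step 5: p-value = 0.063492; compare to alpha = 0.1. reject H0.

U_X = 2, p = 0.063492, reject H0 at alpha = 0.1.


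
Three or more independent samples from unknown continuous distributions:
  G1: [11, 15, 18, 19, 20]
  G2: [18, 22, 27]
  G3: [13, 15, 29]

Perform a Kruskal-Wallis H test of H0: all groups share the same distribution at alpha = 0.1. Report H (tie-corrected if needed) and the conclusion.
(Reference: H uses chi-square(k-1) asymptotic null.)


Step 1: Combine all N = 11 observations and assign midranks.
sorted (value, group, rank): (11,G1,1), (13,G3,2), (15,G1,3.5), (15,G3,3.5), (18,G1,5.5), (18,G2,5.5), (19,G1,7), (20,G1,8), (22,G2,9), (27,G2,10), (29,G3,11)
Step 2: Sum ranks within each group.
R_1 = 25 (n_1 = 5)
R_2 = 24.5 (n_2 = 3)
R_3 = 16.5 (n_3 = 3)
Step 3: H = 12/(N(N+1)) * sum(R_i^2/n_i) - 3(N+1)
     = 12/(11*12) * (25^2/5 + 24.5^2/3 + 16.5^2/3) - 3*12
     = 0.090909 * 415.833 - 36
     = 1.803030.
Step 4: Ties present; correction factor C = 1 - 12/(11^3 - 11) = 0.990909. Corrected H = 1.803030 / 0.990909 = 1.819572.
Step 5: Under H0, H ~ chi^2(2); p-value = 0.402610.
Step 6: alpha = 0.1. fail to reject H0.

H = 1.8196, df = 2, p = 0.402610, fail to reject H0.


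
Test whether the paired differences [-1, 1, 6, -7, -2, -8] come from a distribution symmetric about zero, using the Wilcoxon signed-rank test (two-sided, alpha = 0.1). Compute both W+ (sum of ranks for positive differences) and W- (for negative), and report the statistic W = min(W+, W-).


Step 1: Drop any zero differences (none here) and take |d_i|.
|d| = [1, 1, 6, 7, 2, 8]
Step 2: Midrank |d_i| (ties get averaged ranks).
ranks: |1|->1.5, |1|->1.5, |6|->4, |7|->5, |2|->3, |8|->6
Step 3: Attach original signs; sum ranks with positive sign and with negative sign.
W+ = 1.5 + 4 = 5.5
W- = 1.5 + 5 + 3 + 6 = 15.5
(Check: W+ + W- = 21 should equal n(n+1)/2 = 21.)
Step 4: Test statistic W = min(W+, W-) = 5.5.
Step 5: Ties in |d|, so use the tie-corrected normal approximation.
        E[W] = n(n+1)/4 = 6*7/4 = 10.5.
        Tie groups: |d|=1 (t=2); sum(t^3 - t) = 6.
        Var[W] = n(n+1)(2n+1)/24 - sum(t^3-t)/48 = 546/24 - 6/48 = 22.625.
        z = (W - E[W]) / sqrt(Var[W]) = (5.5 - 10.5) / 4.7566 = -1.0512.
        Two-sided p = 2*Phi(z) = 0.293177.
Step 6: alpha = 0.1. fail to reject H0.

W+ = 5.5, W- = 15.5, W = min = 5.5, p = 0.293177, fail to reject H0.


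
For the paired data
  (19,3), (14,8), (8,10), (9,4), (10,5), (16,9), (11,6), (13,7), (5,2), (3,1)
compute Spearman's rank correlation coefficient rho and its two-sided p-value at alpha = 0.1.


Step 1: Rank x and y separately (midranks; no ties here).
rank(x): 19->10, 14->8, 8->3, 9->4, 10->5, 16->9, 11->6, 13->7, 5->2, 3->1
rank(y): 3->3, 8->8, 10->10, 4->4, 5->5, 9->9, 6->6, 7->7, 2->2, 1->1
Step 2: d_i = R_x(i) - R_y(i); compute d_i^2.
  (10-3)^2=49, (8-8)^2=0, (3-10)^2=49, (4-4)^2=0, (5-5)^2=0, (9-9)^2=0, (6-6)^2=0, (7-7)^2=0, (2-2)^2=0, (1-1)^2=0
sum(d^2) = 98.
Step 3: rho = 1 - 6*98 / (10*(10^2 - 1)) = 1 - 588/990 = 0.406061.
Step 4: Under H0, t = rho * sqrt((n-2)/(1-rho^2)) = 1.2568 ~ t(8).
Step 5: Two-sided p-value from the t-distribution with 8 df = 0.244282.
Step 6: alpha = 0.1. fail to reject H0.

rho = 0.4061, p = 0.244282, fail to reject H0 at alpha = 0.1.


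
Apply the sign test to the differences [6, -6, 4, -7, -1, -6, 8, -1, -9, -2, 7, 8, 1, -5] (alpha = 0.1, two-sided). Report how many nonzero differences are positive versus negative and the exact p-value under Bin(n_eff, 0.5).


Step 1: Discard zero differences. Original n = 14; n_eff = number of nonzero differences = 14.
Nonzero differences (with sign): +6, -6, +4, -7, -1, -6, +8, -1, -9, -2, +7, +8, +1, -5
Step 2: Count signs: positive = 6, negative = 8.
Step 3: Under H0: P(positive) = 0.5, so the number of positives S ~ Bin(14, 0.5).
Step 4: Two-sided exact p-value = sum of Bin(14,0.5) probabilities at or below the observed probability = 0.790527.
Step 5: alpha = 0.1. fail to reject H0.

n_eff = 14, pos = 6, neg = 8, p = 0.790527, fail to reject H0.


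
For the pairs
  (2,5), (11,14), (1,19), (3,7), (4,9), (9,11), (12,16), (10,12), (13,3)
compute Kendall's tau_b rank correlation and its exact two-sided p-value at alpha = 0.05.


Step 1: Enumerate the 36 unordered pairs (i,j) with i<j and classify each by sign(x_j-x_i) * sign(y_j-y_i).
  (1,2):dx=+9,dy=+9->C; (1,3):dx=-1,dy=+14->D; (1,4):dx=+1,dy=+2->C; (1,5):dx=+2,dy=+4->C
  (1,6):dx=+7,dy=+6->C; (1,7):dx=+10,dy=+11->C; (1,8):dx=+8,dy=+7->C; (1,9):dx=+11,dy=-2->D
  (2,3):dx=-10,dy=+5->D; (2,4):dx=-8,dy=-7->C; (2,5):dx=-7,dy=-5->C; (2,6):dx=-2,dy=-3->C
  (2,7):dx=+1,dy=+2->C; (2,8):dx=-1,dy=-2->C; (2,9):dx=+2,dy=-11->D; (3,4):dx=+2,dy=-12->D
  (3,5):dx=+3,dy=-10->D; (3,6):dx=+8,dy=-8->D; (3,7):dx=+11,dy=-3->D; (3,8):dx=+9,dy=-7->D
  (3,9):dx=+12,dy=-16->D; (4,5):dx=+1,dy=+2->C; (4,6):dx=+6,dy=+4->C; (4,7):dx=+9,dy=+9->C
  (4,8):dx=+7,dy=+5->C; (4,9):dx=+10,dy=-4->D; (5,6):dx=+5,dy=+2->C; (5,7):dx=+8,dy=+7->C
  (5,8):dx=+6,dy=+3->C; (5,9):dx=+9,dy=-6->D; (6,7):dx=+3,dy=+5->C; (6,8):dx=+1,dy=+1->C
  (6,9):dx=+4,dy=-8->D; (7,8):dx=-2,dy=-4->C; (7,9):dx=+1,dy=-13->D; (8,9):dx=+3,dy=-9->D
Step 2: C = 21, D = 15, total pairs = 36.
Step 3: tau = (C - D)/(n(n-1)/2) = (21 - 15)/36 = 0.166667.
Step 4: Exact two-sided p-value (enumerate n! = 362880 permutations of y under H0): p = 0.612202.
Step 5: alpha = 0.05. fail to reject H0.

tau_b = 0.1667 (C=21, D=15), p = 0.612202, fail to reject H0.


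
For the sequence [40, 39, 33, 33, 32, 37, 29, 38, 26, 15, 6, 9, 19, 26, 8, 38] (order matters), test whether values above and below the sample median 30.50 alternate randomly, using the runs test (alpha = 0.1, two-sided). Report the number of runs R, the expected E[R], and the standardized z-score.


Step 1: Compute median = 30.50; label A = above, B = below.
Labels in order: AAAAAABABBBBBBBA  (n_A = 8, n_B = 8)
Step 2: Count runs R = 5.
Step 3: Under H0 (random ordering), E[R] = 2*n_A*n_B/(n_A+n_B) + 1 = 2*8*8/16 + 1 = 9.0000.
        Var[R] = 2*n_A*n_B*(2*n_A*n_B - n_A - n_B) / ((n_A+n_B)^2 * (n_A+n_B-1)) = 14336/3840 = 3.7333.
        SD[R] = 1.9322.
Step 4: Continuity-corrected z = (R + 0.5 - E[R]) / SD[R] = (5 + 0.5 - 9.0000) / 1.9322 = -1.8114.
Step 5: Two-sided p-value via normal approximation = 2*(1 - Phi(|z|)) = 0.070076.
Step 6: alpha = 0.1. reject H0.

R = 5, z = -1.8114, p = 0.070076, reject H0.


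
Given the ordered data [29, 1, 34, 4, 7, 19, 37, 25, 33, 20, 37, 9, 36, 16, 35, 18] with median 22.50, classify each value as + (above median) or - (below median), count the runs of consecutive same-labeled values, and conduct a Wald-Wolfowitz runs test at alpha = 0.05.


Step 1: Compute median = 22.50; label A = above, B = below.
Labels in order: ABABBBAAABABABAB  (n_A = 8, n_B = 8)
Step 2: Count runs R = 12.
Step 3: Under H0 (random ordering), E[R] = 2*n_A*n_B/(n_A+n_B) + 1 = 2*8*8/16 + 1 = 9.0000.
        Var[R] = 2*n_A*n_B*(2*n_A*n_B - n_A - n_B) / ((n_A+n_B)^2 * (n_A+n_B-1)) = 14336/3840 = 3.7333.
        SD[R] = 1.9322.
Step 4: Continuity-corrected z = (R - 0.5 - E[R]) / SD[R] = (12 - 0.5 - 9.0000) / 1.9322 = 1.2939.
Step 5: Two-sided p-value via normal approximation = 2*(1 - Phi(|z|)) = 0.195709.
Step 6: alpha = 0.05. fail to reject H0.

R = 12, z = 1.2939, p = 0.195709, fail to reject H0.


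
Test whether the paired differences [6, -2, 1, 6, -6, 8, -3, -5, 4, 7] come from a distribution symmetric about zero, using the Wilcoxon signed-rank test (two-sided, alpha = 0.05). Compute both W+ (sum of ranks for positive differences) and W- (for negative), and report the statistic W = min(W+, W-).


Step 1: Drop any zero differences (none here) and take |d_i|.
|d| = [6, 2, 1, 6, 6, 8, 3, 5, 4, 7]
Step 2: Midrank |d_i| (ties get averaged ranks).
ranks: |6|->7, |2|->2, |1|->1, |6|->7, |6|->7, |8|->10, |3|->3, |5|->5, |4|->4, |7|->9
Step 3: Attach original signs; sum ranks with positive sign and with negative sign.
W+ = 7 + 1 + 7 + 10 + 4 + 9 = 38
W- = 2 + 7 + 3 + 5 = 17
(Check: W+ + W- = 55 should equal n(n+1)/2 = 55.)
Step 4: Test statistic W = min(W+, W-) = 17.
Step 5: Ties in |d|, so use the tie-corrected normal approximation.
        E[W] = n(n+1)/4 = 10*11/4 = 27.5.
        Tie groups: |d|=6 (t=3); sum(t^3 - t) = 24.
        Var[W] = n(n+1)(2n+1)/24 - sum(t^3-t)/48 = 2310/24 - 24/48 = 95.75.
        z = (W - E[W]) / sqrt(Var[W]) = (17 - 27.5) / 9.7852 = -1.0730.
        Two-sided p = 2*Phi(z) = 0.283249.
Step 6: alpha = 0.05. fail to reject H0.

W+ = 38, W- = 17, W = min = 17, p = 0.283249, fail to reject H0.


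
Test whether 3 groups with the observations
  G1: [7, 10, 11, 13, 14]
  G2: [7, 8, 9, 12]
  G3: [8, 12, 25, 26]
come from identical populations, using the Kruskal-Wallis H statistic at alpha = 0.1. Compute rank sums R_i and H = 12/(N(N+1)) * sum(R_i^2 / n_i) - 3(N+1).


Step 1: Combine all N = 13 observations and assign midranks.
sorted (value, group, rank): (7,G1,1.5), (7,G2,1.5), (8,G2,3.5), (8,G3,3.5), (9,G2,5), (10,G1,6), (11,G1,7), (12,G2,8.5), (12,G3,8.5), (13,G1,10), (14,G1,11), (25,G3,12), (26,G3,13)
Step 2: Sum ranks within each group.
R_1 = 35.5 (n_1 = 5)
R_2 = 18.5 (n_2 = 4)
R_3 = 37 (n_3 = 4)
Step 3: H = 12/(N(N+1)) * sum(R_i^2/n_i) - 3(N+1)
     = 12/(13*14) * (35.5^2/5 + 18.5^2/4 + 37^2/4) - 3*14
     = 0.065934 * 679.862 - 42
     = 2.826099.
Step 4: Ties present; correction factor C = 1 - 18/(13^3 - 13) = 0.991758. Corrected H = 2.826099 / 0.991758 = 2.849584.
Step 5: Under H0, H ~ chi^2(2); p-value = 0.240558.
Step 6: alpha = 0.1. fail to reject H0.

H = 2.8496, df = 2, p = 0.240558, fail to reject H0.


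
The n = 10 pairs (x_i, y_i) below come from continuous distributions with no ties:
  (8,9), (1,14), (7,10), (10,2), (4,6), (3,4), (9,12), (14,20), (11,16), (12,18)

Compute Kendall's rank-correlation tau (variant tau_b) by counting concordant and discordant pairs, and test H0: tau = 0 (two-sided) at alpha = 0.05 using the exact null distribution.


Step 1: Enumerate the 45 unordered pairs (i,j) with i<j and classify each by sign(x_j-x_i) * sign(y_j-y_i).
  (1,2):dx=-7,dy=+5->D; (1,3):dx=-1,dy=+1->D; (1,4):dx=+2,dy=-7->D; (1,5):dx=-4,dy=-3->C
  (1,6):dx=-5,dy=-5->C; (1,7):dx=+1,dy=+3->C; (1,8):dx=+6,dy=+11->C; (1,9):dx=+3,dy=+7->C
  (1,10):dx=+4,dy=+9->C; (2,3):dx=+6,dy=-4->D; (2,4):dx=+9,dy=-12->D; (2,5):dx=+3,dy=-8->D
  (2,6):dx=+2,dy=-10->D; (2,7):dx=+8,dy=-2->D; (2,8):dx=+13,dy=+6->C; (2,9):dx=+10,dy=+2->C
  (2,10):dx=+11,dy=+4->C; (3,4):dx=+3,dy=-8->D; (3,5):dx=-3,dy=-4->C; (3,6):dx=-4,dy=-6->C
  (3,7):dx=+2,dy=+2->C; (3,8):dx=+7,dy=+10->C; (3,9):dx=+4,dy=+6->C; (3,10):dx=+5,dy=+8->C
  (4,5):dx=-6,dy=+4->D; (4,6):dx=-7,dy=+2->D; (4,7):dx=-1,dy=+10->D; (4,8):dx=+4,dy=+18->C
  (4,9):dx=+1,dy=+14->C; (4,10):dx=+2,dy=+16->C; (5,6):dx=-1,dy=-2->C; (5,7):dx=+5,dy=+6->C
  (5,8):dx=+10,dy=+14->C; (5,9):dx=+7,dy=+10->C; (5,10):dx=+8,dy=+12->C; (6,7):dx=+6,dy=+8->C
  (6,8):dx=+11,dy=+16->C; (6,9):dx=+8,dy=+12->C; (6,10):dx=+9,dy=+14->C; (7,8):dx=+5,dy=+8->C
  (7,9):dx=+2,dy=+4->C; (7,10):dx=+3,dy=+6->C; (8,9):dx=-3,dy=-4->C; (8,10):dx=-2,dy=-2->C
  (9,10):dx=+1,dy=+2->C
Step 2: C = 33, D = 12, total pairs = 45.
Step 3: tau = (C - D)/(n(n-1)/2) = (33 - 12)/45 = 0.466667.
Step 4: Exact two-sided p-value (enumerate n! = 3628800 permutations of y under H0): p = 0.072550.
Step 5: alpha = 0.05. fail to reject H0.

tau_b = 0.4667 (C=33, D=12), p = 0.072550, fail to reject H0.


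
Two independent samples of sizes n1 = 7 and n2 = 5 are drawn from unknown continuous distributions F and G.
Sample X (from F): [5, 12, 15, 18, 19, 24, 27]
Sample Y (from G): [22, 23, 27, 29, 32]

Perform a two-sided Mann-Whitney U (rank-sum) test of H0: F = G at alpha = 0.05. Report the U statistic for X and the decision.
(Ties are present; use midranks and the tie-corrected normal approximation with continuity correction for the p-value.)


Step 1: Combine and sort all 12 observations; assign midranks.
sorted (value, group): (5,X), (12,X), (15,X), (18,X), (19,X), (22,Y), (23,Y), (24,X), (27,X), (27,Y), (29,Y), (32,Y)
ranks: 5->1, 12->2, 15->3, 18->4, 19->5, 22->6, 23->7, 24->8, 27->9.5, 27->9.5, 29->11, 32->12
Step 2: Rank sum for X: R1 = 1 + 2 + 3 + 4 + 5 + 8 + 9.5 = 32.5.
Step 3: U_X = R1 - n1(n1+1)/2 = 32.5 - 7*8/2 = 32.5 - 28 = 4.5.
       U_Y = n1*n2 - U_X = 35 - 4.5 = 30.5.
Step 4: Ties are present, so use the tie-corrected normal approximation (with continuity correction) for the p-value.
Step 5: p-value = 0.041997; compare to alpha = 0.05. reject H0.

U_X = 4.5, p = 0.041997, reject H0 at alpha = 0.05.


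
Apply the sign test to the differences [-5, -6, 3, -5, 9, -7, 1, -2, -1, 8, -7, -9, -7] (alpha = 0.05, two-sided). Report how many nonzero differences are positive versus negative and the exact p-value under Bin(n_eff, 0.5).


Step 1: Discard zero differences. Original n = 13; n_eff = number of nonzero differences = 13.
Nonzero differences (with sign): -5, -6, +3, -5, +9, -7, +1, -2, -1, +8, -7, -9, -7
Step 2: Count signs: positive = 4, negative = 9.
Step 3: Under H0: P(positive) = 0.5, so the number of positives S ~ Bin(13, 0.5).
Step 4: Two-sided exact p-value = sum of Bin(13,0.5) probabilities at or below the observed probability = 0.266846.
Step 5: alpha = 0.05. fail to reject H0.

n_eff = 13, pos = 4, neg = 9, p = 0.266846, fail to reject H0.


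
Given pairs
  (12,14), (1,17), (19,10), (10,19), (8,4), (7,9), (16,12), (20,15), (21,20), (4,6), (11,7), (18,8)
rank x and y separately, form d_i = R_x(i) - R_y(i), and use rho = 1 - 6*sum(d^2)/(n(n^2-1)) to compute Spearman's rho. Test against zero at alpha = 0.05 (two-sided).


Step 1: Rank x and y separately (midranks; no ties here).
rank(x): 12->7, 1->1, 19->10, 10->5, 8->4, 7->3, 16->8, 20->11, 21->12, 4->2, 11->6, 18->9
rank(y): 14->8, 17->10, 10->6, 19->11, 4->1, 9->5, 12->7, 15->9, 20->12, 6->2, 7->3, 8->4
Step 2: d_i = R_x(i) - R_y(i); compute d_i^2.
  (7-8)^2=1, (1-10)^2=81, (10-6)^2=16, (5-11)^2=36, (4-1)^2=9, (3-5)^2=4, (8-7)^2=1, (11-9)^2=4, (12-12)^2=0, (2-2)^2=0, (6-3)^2=9, (9-4)^2=25
sum(d^2) = 186.
Step 3: rho = 1 - 6*186 / (12*(12^2 - 1)) = 1 - 1116/1716 = 0.349650.
Step 4: Under H0, t = rho * sqrt((n-2)/(1-rho^2)) = 1.1802 ~ t(10).
Step 5: Two-sided p-value from the t-distribution with 10 df = 0.265239.
Step 6: alpha = 0.05. fail to reject H0.

rho = 0.3497, p = 0.265239, fail to reject H0 at alpha = 0.05.


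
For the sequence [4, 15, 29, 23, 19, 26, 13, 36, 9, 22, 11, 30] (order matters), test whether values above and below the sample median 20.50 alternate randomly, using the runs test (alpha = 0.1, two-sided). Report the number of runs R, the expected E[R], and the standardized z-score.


Step 1: Compute median = 20.50; label A = above, B = below.
Labels in order: BBAABABABABA  (n_A = 6, n_B = 6)
Step 2: Count runs R = 10.
Step 3: Under H0 (random ordering), E[R] = 2*n_A*n_B/(n_A+n_B) + 1 = 2*6*6/12 + 1 = 7.0000.
        Var[R] = 2*n_A*n_B*(2*n_A*n_B - n_A - n_B) / ((n_A+n_B)^2 * (n_A+n_B-1)) = 4320/1584 = 2.7273.
        SD[R] = 1.6514.
Step 4: Continuity-corrected z = (R - 0.5 - E[R]) / SD[R] = (10 - 0.5 - 7.0000) / 1.6514 = 1.5138.
Step 5: Two-sided p-value via normal approximation = 2*(1 - Phi(|z|)) = 0.130070.
Step 6: alpha = 0.1. fail to reject H0.

R = 10, z = 1.5138, p = 0.130070, fail to reject H0.


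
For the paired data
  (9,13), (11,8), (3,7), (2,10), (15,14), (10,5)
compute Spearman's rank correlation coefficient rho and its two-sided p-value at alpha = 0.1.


Step 1: Rank x and y separately (midranks; no ties here).
rank(x): 9->3, 11->5, 3->2, 2->1, 15->6, 10->4
rank(y): 13->5, 8->3, 7->2, 10->4, 14->6, 5->1
Step 2: d_i = R_x(i) - R_y(i); compute d_i^2.
  (3-5)^2=4, (5-3)^2=4, (2-2)^2=0, (1-4)^2=9, (6-6)^2=0, (4-1)^2=9
sum(d^2) = 26.
Step 3: rho = 1 - 6*26 / (6*(6^2 - 1)) = 1 - 156/210 = 0.257143.
Step 4: Under H0, t = rho * sqrt((n-2)/(1-rho^2)) = 0.5322 ~ t(4).
Step 5: Two-sided p-value from the t-distribution with 4 df = 0.622787.
Step 6: alpha = 0.1. fail to reject H0.

rho = 0.2571, p = 0.622787, fail to reject H0 at alpha = 0.1.


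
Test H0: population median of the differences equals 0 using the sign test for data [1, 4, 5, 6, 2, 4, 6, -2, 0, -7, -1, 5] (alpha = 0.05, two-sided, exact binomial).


Step 1: Discard zero differences. Original n = 12; n_eff = number of nonzero differences = 11.
Nonzero differences (with sign): +1, +4, +5, +6, +2, +4, +6, -2, -7, -1, +5
Step 2: Count signs: positive = 8, negative = 3.
Step 3: Under H0: P(positive) = 0.5, so the number of positives S ~ Bin(11, 0.5).
Step 4: Two-sided exact p-value = sum of Bin(11,0.5) probabilities at or below the observed probability = 0.226562.
Step 5: alpha = 0.05. fail to reject H0.

n_eff = 11, pos = 8, neg = 3, p = 0.226562, fail to reject H0.


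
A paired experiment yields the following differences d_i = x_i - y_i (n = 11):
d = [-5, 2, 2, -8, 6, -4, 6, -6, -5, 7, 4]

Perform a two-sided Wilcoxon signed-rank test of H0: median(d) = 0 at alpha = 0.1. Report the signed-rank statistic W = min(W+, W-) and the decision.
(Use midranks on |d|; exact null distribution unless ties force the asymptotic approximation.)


Step 1: Drop any zero differences (none here) and take |d_i|.
|d| = [5, 2, 2, 8, 6, 4, 6, 6, 5, 7, 4]
Step 2: Midrank |d_i| (ties get averaged ranks).
ranks: |5|->5.5, |2|->1.5, |2|->1.5, |8|->11, |6|->8, |4|->3.5, |6|->8, |6|->8, |5|->5.5, |7|->10, |4|->3.5
Step 3: Attach original signs; sum ranks with positive sign and with negative sign.
W+ = 1.5 + 1.5 + 8 + 8 + 10 + 3.5 = 32.5
W- = 5.5 + 11 + 3.5 + 8 + 5.5 = 33.5
(Check: W+ + W- = 66 should equal n(n+1)/2 = 66.)
Step 4: Test statistic W = min(W+, W-) = 32.5.
Step 5: Ties in |d|, so use the tie-corrected normal approximation.
        E[W] = n(n+1)/4 = 11*12/4 = 33.
        Tie groups: |d|=2 (t=2), |d|=4 (t=2), |d|=5 (t=2), |d|=6 (t=3); sum(t^3 - t) = 42.
        Var[W] = n(n+1)(2n+1)/24 - sum(t^3-t)/48 = 3036/24 - 42/48 = 125.625.
        z = (W - E[W]) / sqrt(Var[W]) = (32.5 - 33) / 11.2083 = -0.0446.
        Two-sided p = 2*Phi(z) = 0.964418.
Step 6: alpha = 0.1. fail to reject H0.

W+ = 32.5, W- = 33.5, W = min = 32.5, p = 0.964418, fail to reject H0.


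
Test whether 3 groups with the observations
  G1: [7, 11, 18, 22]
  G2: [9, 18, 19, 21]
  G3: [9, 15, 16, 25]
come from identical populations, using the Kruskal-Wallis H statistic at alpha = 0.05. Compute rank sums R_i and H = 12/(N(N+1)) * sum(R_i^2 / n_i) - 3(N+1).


Step 1: Combine all N = 12 observations and assign midranks.
sorted (value, group, rank): (7,G1,1), (9,G2,2.5), (9,G3,2.5), (11,G1,4), (15,G3,5), (16,G3,6), (18,G1,7.5), (18,G2,7.5), (19,G2,9), (21,G2,10), (22,G1,11), (25,G3,12)
Step 2: Sum ranks within each group.
R_1 = 23.5 (n_1 = 4)
R_2 = 29 (n_2 = 4)
R_3 = 25.5 (n_3 = 4)
Step 3: H = 12/(N(N+1)) * sum(R_i^2/n_i) - 3(N+1)
     = 12/(12*13) * (23.5^2/4 + 29^2/4 + 25.5^2/4) - 3*13
     = 0.076923 * 510.875 - 39
     = 0.298077.
Step 4: Ties present; correction factor C = 1 - 12/(12^3 - 12) = 0.993007. Corrected H = 0.298077 / 0.993007 = 0.300176.
Step 5: Under H0, H ~ chi^2(2); p-value = 0.860632.
Step 6: alpha = 0.05. fail to reject H0.

H = 0.3002, df = 2, p = 0.860632, fail to reject H0.


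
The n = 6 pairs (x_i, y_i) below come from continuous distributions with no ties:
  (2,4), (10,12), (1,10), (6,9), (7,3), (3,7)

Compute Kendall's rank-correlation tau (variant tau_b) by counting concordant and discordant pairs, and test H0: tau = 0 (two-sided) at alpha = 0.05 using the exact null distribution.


Step 1: Enumerate the 15 unordered pairs (i,j) with i<j and classify each by sign(x_j-x_i) * sign(y_j-y_i).
  (1,2):dx=+8,dy=+8->C; (1,3):dx=-1,dy=+6->D; (1,4):dx=+4,dy=+5->C; (1,5):dx=+5,dy=-1->D
  (1,6):dx=+1,dy=+3->C; (2,3):dx=-9,dy=-2->C; (2,4):dx=-4,dy=-3->C; (2,5):dx=-3,dy=-9->C
  (2,6):dx=-7,dy=-5->C; (3,4):dx=+5,dy=-1->D; (3,5):dx=+6,dy=-7->D; (3,6):dx=+2,dy=-3->D
  (4,5):dx=+1,dy=-6->D; (4,6):dx=-3,dy=-2->C; (5,6):dx=-4,dy=+4->D
Step 2: C = 8, D = 7, total pairs = 15.
Step 3: tau = (C - D)/(n(n-1)/2) = (8 - 7)/15 = 0.066667.
Step 4: Exact two-sided p-value (enumerate n! = 720 permutations of y under H0): p = 1.000000.
Step 5: alpha = 0.05. fail to reject H0.

tau_b = 0.0667 (C=8, D=7), p = 1.000000, fail to reject H0.


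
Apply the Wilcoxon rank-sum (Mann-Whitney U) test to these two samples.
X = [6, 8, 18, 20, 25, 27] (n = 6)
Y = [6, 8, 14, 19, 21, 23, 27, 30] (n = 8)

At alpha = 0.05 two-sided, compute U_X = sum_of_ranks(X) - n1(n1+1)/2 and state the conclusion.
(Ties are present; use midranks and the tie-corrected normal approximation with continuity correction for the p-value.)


Step 1: Combine and sort all 14 observations; assign midranks.
sorted (value, group): (6,X), (6,Y), (8,X), (8,Y), (14,Y), (18,X), (19,Y), (20,X), (21,Y), (23,Y), (25,X), (27,X), (27,Y), (30,Y)
ranks: 6->1.5, 6->1.5, 8->3.5, 8->3.5, 14->5, 18->6, 19->7, 20->8, 21->9, 23->10, 25->11, 27->12.5, 27->12.5, 30->14
Step 2: Rank sum for X: R1 = 1.5 + 3.5 + 6 + 8 + 11 + 12.5 = 42.5.
Step 3: U_X = R1 - n1(n1+1)/2 = 42.5 - 6*7/2 = 42.5 - 21 = 21.5.
       U_Y = n1*n2 - U_X = 48 - 21.5 = 26.5.
Step 4: Ties are present, so use the tie-corrected normal approximation (with continuity correction) for the p-value.
Step 5: p-value = 0.795593; compare to alpha = 0.05. fail to reject H0.

U_X = 21.5, p = 0.795593, fail to reject H0 at alpha = 0.05.


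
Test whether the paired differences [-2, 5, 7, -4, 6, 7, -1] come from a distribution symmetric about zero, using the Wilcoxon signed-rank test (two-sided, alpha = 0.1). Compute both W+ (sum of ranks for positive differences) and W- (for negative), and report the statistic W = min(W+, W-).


Step 1: Drop any zero differences (none here) and take |d_i|.
|d| = [2, 5, 7, 4, 6, 7, 1]
Step 2: Midrank |d_i| (ties get averaged ranks).
ranks: |2|->2, |5|->4, |7|->6.5, |4|->3, |6|->5, |7|->6.5, |1|->1
Step 3: Attach original signs; sum ranks with positive sign and with negative sign.
W+ = 4 + 6.5 + 5 + 6.5 = 22
W- = 2 + 3 + 1 = 6
(Check: W+ + W- = 28 should equal n(n+1)/2 = 28.)
Step 4: Test statistic W = min(W+, W-) = 6.
Step 5: Ties in |d|, so use the tie-corrected normal approximation.
        E[W] = n(n+1)/4 = 7*8/4 = 14.
        Tie groups: |d|=7 (t=2); sum(t^3 - t) = 6.
        Var[W] = n(n+1)(2n+1)/24 - sum(t^3-t)/48 = 840/24 - 6/48 = 34.875.
        z = (W - E[W]) / sqrt(Var[W]) = (6 - 14) / 5.9055 = -1.3547.
        Two-sided p = 2*Phi(z) = 0.175523.
Step 6: alpha = 0.1. fail to reject H0.

W+ = 22, W- = 6, W = min = 6, p = 0.175523, fail to reject H0.


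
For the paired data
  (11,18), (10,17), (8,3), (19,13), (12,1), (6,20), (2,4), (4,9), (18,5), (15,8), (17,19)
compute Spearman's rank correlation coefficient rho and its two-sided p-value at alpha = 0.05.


Step 1: Rank x and y separately (midranks; no ties here).
rank(x): 11->6, 10->5, 8->4, 19->11, 12->7, 6->3, 2->1, 4->2, 18->10, 15->8, 17->9
rank(y): 18->9, 17->8, 3->2, 13->7, 1->1, 20->11, 4->3, 9->6, 5->4, 8->5, 19->10
Step 2: d_i = R_x(i) - R_y(i); compute d_i^2.
  (6-9)^2=9, (5-8)^2=9, (4-2)^2=4, (11-7)^2=16, (7-1)^2=36, (3-11)^2=64, (1-3)^2=4, (2-6)^2=16, (10-4)^2=36, (8-5)^2=9, (9-10)^2=1
sum(d^2) = 204.
Step 3: rho = 1 - 6*204 / (11*(11^2 - 1)) = 1 - 1224/1320 = 0.072727.
Step 4: Under H0, t = rho * sqrt((n-2)/(1-rho^2)) = 0.2188 ~ t(9).
Step 5: Two-sided p-value from the t-distribution with 9 df = 0.831716.
Step 6: alpha = 0.05. fail to reject H0.

rho = 0.0727, p = 0.831716, fail to reject H0 at alpha = 0.05.


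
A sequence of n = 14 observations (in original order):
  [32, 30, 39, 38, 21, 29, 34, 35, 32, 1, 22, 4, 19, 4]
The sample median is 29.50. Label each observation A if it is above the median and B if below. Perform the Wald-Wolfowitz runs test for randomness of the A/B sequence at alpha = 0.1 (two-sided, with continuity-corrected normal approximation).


Step 1: Compute median = 29.50; label A = above, B = below.
Labels in order: AAAABBAAABBBBB  (n_A = 7, n_B = 7)
Step 2: Count runs R = 4.
Step 3: Under H0 (random ordering), E[R] = 2*n_A*n_B/(n_A+n_B) + 1 = 2*7*7/14 + 1 = 8.0000.
        Var[R] = 2*n_A*n_B*(2*n_A*n_B - n_A - n_B) / ((n_A+n_B)^2 * (n_A+n_B-1)) = 8232/2548 = 3.2308.
        SD[R] = 1.7974.
Step 4: Continuity-corrected z = (R + 0.5 - E[R]) / SD[R] = (4 + 0.5 - 8.0000) / 1.7974 = -1.9472.
Step 5: Two-sided p-value via normal approximation = 2*(1 - Phi(|z|)) = 0.051508.
Step 6: alpha = 0.1. reject H0.

R = 4, z = -1.9472, p = 0.051508, reject H0.


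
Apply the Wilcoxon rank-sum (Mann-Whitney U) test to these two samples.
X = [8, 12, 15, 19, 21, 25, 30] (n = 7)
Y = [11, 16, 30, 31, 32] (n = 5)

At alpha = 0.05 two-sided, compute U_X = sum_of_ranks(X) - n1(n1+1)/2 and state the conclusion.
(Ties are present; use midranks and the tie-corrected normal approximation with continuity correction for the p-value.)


Step 1: Combine and sort all 12 observations; assign midranks.
sorted (value, group): (8,X), (11,Y), (12,X), (15,X), (16,Y), (19,X), (21,X), (25,X), (30,X), (30,Y), (31,Y), (32,Y)
ranks: 8->1, 11->2, 12->3, 15->4, 16->5, 19->6, 21->7, 25->8, 30->9.5, 30->9.5, 31->11, 32->12
Step 2: Rank sum for X: R1 = 1 + 3 + 4 + 6 + 7 + 8 + 9.5 = 38.5.
Step 3: U_X = R1 - n1(n1+1)/2 = 38.5 - 7*8/2 = 38.5 - 28 = 10.5.
       U_Y = n1*n2 - U_X = 35 - 10.5 = 24.5.
Step 4: Ties are present, so use the tie-corrected normal approximation (with continuity correction) for the p-value.
Step 5: p-value = 0.290307; compare to alpha = 0.05. fail to reject H0.

U_X = 10.5, p = 0.290307, fail to reject H0 at alpha = 0.05.


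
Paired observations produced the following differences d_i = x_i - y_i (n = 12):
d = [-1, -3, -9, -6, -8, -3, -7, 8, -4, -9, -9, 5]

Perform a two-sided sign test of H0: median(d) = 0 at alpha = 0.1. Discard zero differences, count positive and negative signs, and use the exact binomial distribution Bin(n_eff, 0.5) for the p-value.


Step 1: Discard zero differences. Original n = 12; n_eff = number of nonzero differences = 12.
Nonzero differences (with sign): -1, -3, -9, -6, -8, -3, -7, +8, -4, -9, -9, +5
Step 2: Count signs: positive = 2, negative = 10.
Step 3: Under H0: P(positive) = 0.5, so the number of positives S ~ Bin(12, 0.5).
Step 4: Two-sided exact p-value = sum of Bin(12,0.5) probabilities at or below the observed probability = 0.038574.
Step 5: alpha = 0.1. reject H0.

n_eff = 12, pos = 2, neg = 10, p = 0.038574, reject H0.


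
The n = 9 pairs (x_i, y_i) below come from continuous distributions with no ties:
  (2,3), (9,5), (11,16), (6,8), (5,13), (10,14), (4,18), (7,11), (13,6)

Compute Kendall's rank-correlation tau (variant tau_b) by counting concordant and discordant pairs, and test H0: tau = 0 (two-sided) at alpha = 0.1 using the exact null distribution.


Step 1: Enumerate the 36 unordered pairs (i,j) with i<j and classify each by sign(x_j-x_i) * sign(y_j-y_i).
  (1,2):dx=+7,dy=+2->C; (1,3):dx=+9,dy=+13->C; (1,4):dx=+4,dy=+5->C; (1,5):dx=+3,dy=+10->C
  (1,6):dx=+8,dy=+11->C; (1,7):dx=+2,dy=+15->C; (1,8):dx=+5,dy=+8->C; (1,9):dx=+11,dy=+3->C
  (2,3):dx=+2,dy=+11->C; (2,4):dx=-3,dy=+3->D; (2,5):dx=-4,dy=+8->D; (2,6):dx=+1,dy=+9->C
  (2,7):dx=-5,dy=+13->D; (2,8):dx=-2,dy=+6->D; (2,9):dx=+4,dy=+1->C; (3,4):dx=-5,dy=-8->C
  (3,5):dx=-6,dy=-3->C; (3,6):dx=-1,dy=-2->C; (3,7):dx=-7,dy=+2->D; (3,8):dx=-4,dy=-5->C
  (3,9):dx=+2,dy=-10->D; (4,5):dx=-1,dy=+5->D; (4,6):dx=+4,dy=+6->C; (4,7):dx=-2,dy=+10->D
  (4,8):dx=+1,dy=+3->C; (4,9):dx=+7,dy=-2->D; (5,6):dx=+5,dy=+1->C; (5,7):dx=-1,dy=+5->D
  (5,8):dx=+2,dy=-2->D; (5,9):dx=+8,dy=-7->D; (6,7):dx=-6,dy=+4->D; (6,8):dx=-3,dy=-3->C
  (6,9):dx=+3,dy=-8->D; (7,8):dx=+3,dy=-7->D; (7,9):dx=+9,dy=-12->D; (8,9):dx=+6,dy=-5->D
Step 2: C = 19, D = 17, total pairs = 36.
Step 3: tau = (C - D)/(n(n-1)/2) = (19 - 17)/36 = 0.055556.
Step 4: Exact two-sided p-value (enumerate n! = 362880 permutations of y under H0): p = 0.919455.
Step 5: alpha = 0.1. fail to reject H0.

tau_b = 0.0556 (C=19, D=17), p = 0.919455, fail to reject H0.


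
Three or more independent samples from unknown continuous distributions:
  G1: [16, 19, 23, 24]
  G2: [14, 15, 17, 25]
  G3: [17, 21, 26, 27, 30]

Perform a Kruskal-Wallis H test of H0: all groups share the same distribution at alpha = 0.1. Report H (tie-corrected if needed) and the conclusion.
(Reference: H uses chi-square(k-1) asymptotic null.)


Step 1: Combine all N = 13 observations and assign midranks.
sorted (value, group, rank): (14,G2,1), (15,G2,2), (16,G1,3), (17,G2,4.5), (17,G3,4.5), (19,G1,6), (21,G3,7), (23,G1,8), (24,G1,9), (25,G2,10), (26,G3,11), (27,G3,12), (30,G3,13)
Step 2: Sum ranks within each group.
R_1 = 26 (n_1 = 4)
R_2 = 17.5 (n_2 = 4)
R_3 = 47.5 (n_3 = 5)
Step 3: H = 12/(N(N+1)) * sum(R_i^2/n_i) - 3(N+1)
     = 12/(13*14) * (26^2/4 + 17.5^2/4 + 47.5^2/5) - 3*14
     = 0.065934 * 696.812 - 42
     = 3.943681.
Step 4: Ties present; correction factor C = 1 - 6/(13^3 - 13) = 0.997253. Corrected H = 3.943681 / 0.997253 = 3.954545.
Step 5: Under H0, H ~ chi^2(2); p-value = 0.138446.
Step 6: alpha = 0.1. fail to reject H0.

H = 3.9545, df = 2, p = 0.138446, fail to reject H0.


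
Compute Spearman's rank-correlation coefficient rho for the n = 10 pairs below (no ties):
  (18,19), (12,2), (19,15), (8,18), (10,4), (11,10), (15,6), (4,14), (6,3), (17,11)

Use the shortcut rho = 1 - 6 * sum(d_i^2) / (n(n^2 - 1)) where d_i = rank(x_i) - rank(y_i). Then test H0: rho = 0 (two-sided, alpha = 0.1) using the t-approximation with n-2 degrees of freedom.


Step 1: Rank x and y separately (midranks; no ties here).
rank(x): 18->9, 12->6, 19->10, 8->3, 10->4, 11->5, 15->7, 4->1, 6->2, 17->8
rank(y): 19->10, 2->1, 15->8, 18->9, 4->3, 10->5, 6->4, 14->7, 3->2, 11->6
Step 2: d_i = R_x(i) - R_y(i); compute d_i^2.
  (9-10)^2=1, (6-1)^2=25, (10-8)^2=4, (3-9)^2=36, (4-3)^2=1, (5-5)^2=0, (7-4)^2=9, (1-7)^2=36, (2-2)^2=0, (8-6)^2=4
sum(d^2) = 116.
Step 3: rho = 1 - 6*116 / (10*(10^2 - 1)) = 1 - 696/990 = 0.296970.
Step 4: Under H0, t = rho * sqrt((n-2)/(1-rho^2)) = 0.8796 ~ t(8).
Step 5: Two-sided p-value from the t-distribution with 8 df = 0.404702.
Step 6: alpha = 0.1. fail to reject H0.

rho = 0.2970, p = 0.404702, fail to reject H0 at alpha = 0.1.


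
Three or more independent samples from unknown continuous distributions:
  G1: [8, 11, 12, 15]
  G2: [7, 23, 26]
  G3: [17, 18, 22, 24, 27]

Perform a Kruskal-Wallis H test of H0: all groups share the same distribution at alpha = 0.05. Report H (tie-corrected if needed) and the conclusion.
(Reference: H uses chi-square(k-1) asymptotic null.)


Step 1: Combine all N = 12 observations and assign midranks.
sorted (value, group, rank): (7,G2,1), (8,G1,2), (11,G1,3), (12,G1,4), (15,G1,5), (17,G3,6), (18,G3,7), (22,G3,8), (23,G2,9), (24,G3,10), (26,G2,11), (27,G3,12)
Step 2: Sum ranks within each group.
R_1 = 14 (n_1 = 4)
R_2 = 21 (n_2 = 3)
R_3 = 43 (n_3 = 5)
Step 3: H = 12/(N(N+1)) * sum(R_i^2/n_i) - 3(N+1)
     = 12/(12*13) * (14^2/4 + 21^2/3 + 43^2/5) - 3*13
     = 0.076923 * 565.8 - 39
     = 4.523077.
Step 4: No ties, so H is used without correction.
Step 5: Under H0, H ~ chi^2(2); p-value = 0.104190.
Step 6: alpha = 0.05. fail to reject H0.

H = 4.5231, df = 2, p = 0.104190, fail to reject H0.


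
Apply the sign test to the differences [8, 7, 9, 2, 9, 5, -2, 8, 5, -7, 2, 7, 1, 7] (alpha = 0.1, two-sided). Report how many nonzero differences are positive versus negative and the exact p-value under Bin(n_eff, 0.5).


Step 1: Discard zero differences. Original n = 14; n_eff = number of nonzero differences = 14.
Nonzero differences (with sign): +8, +7, +9, +2, +9, +5, -2, +8, +5, -7, +2, +7, +1, +7
Step 2: Count signs: positive = 12, negative = 2.
Step 3: Under H0: P(positive) = 0.5, so the number of positives S ~ Bin(14, 0.5).
Step 4: Two-sided exact p-value = sum of Bin(14,0.5) probabilities at or below the observed probability = 0.012939.
Step 5: alpha = 0.1. reject H0.

n_eff = 14, pos = 12, neg = 2, p = 0.012939, reject H0.


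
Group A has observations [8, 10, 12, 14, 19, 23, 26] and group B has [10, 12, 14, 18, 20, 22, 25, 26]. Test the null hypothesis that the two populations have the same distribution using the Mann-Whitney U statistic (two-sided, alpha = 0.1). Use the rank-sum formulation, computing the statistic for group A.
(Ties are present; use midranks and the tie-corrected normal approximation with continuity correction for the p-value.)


Step 1: Combine and sort all 15 observations; assign midranks.
sorted (value, group): (8,X), (10,X), (10,Y), (12,X), (12,Y), (14,X), (14,Y), (18,Y), (19,X), (20,Y), (22,Y), (23,X), (25,Y), (26,X), (26,Y)
ranks: 8->1, 10->2.5, 10->2.5, 12->4.5, 12->4.5, 14->6.5, 14->6.5, 18->8, 19->9, 20->10, 22->11, 23->12, 25->13, 26->14.5, 26->14.5
Step 2: Rank sum for X: R1 = 1 + 2.5 + 4.5 + 6.5 + 9 + 12 + 14.5 = 50.
Step 3: U_X = R1 - n1(n1+1)/2 = 50 - 7*8/2 = 50 - 28 = 22.
       U_Y = n1*n2 - U_X = 56 - 22 = 34.
Step 4: Ties are present, so use the tie-corrected normal approximation (with continuity correction) for the p-value.
Step 5: p-value = 0.522962; compare to alpha = 0.1. fail to reject H0.

U_X = 22, p = 0.522962, fail to reject H0 at alpha = 0.1.


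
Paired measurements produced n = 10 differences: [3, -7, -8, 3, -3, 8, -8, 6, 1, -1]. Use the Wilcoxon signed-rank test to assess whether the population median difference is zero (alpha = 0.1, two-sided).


Step 1: Drop any zero differences (none here) and take |d_i|.
|d| = [3, 7, 8, 3, 3, 8, 8, 6, 1, 1]
Step 2: Midrank |d_i| (ties get averaged ranks).
ranks: |3|->4, |7|->7, |8|->9, |3|->4, |3|->4, |8|->9, |8|->9, |6|->6, |1|->1.5, |1|->1.5
Step 3: Attach original signs; sum ranks with positive sign and with negative sign.
W+ = 4 + 4 + 9 + 6 + 1.5 = 24.5
W- = 7 + 9 + 4 + 9 + 1.5 = 30.5
(Check: W+ + W- = 55 should equal n(n+1)/2 = 55.)
Step 4: Test statistic W = min(W+, W-) = 24.5.
Step 5: Ties in |d|, so use the tie-corrected normal approximation.
        E[W] = n(n+1)/4 = 10*11/4 = 27.5.
        Tie groups: |d|=1 (t=2), |d|=3 (t=3), |d|=8 (t=3); sum(t^3 - t) = 54.
        Var[W] = n(n+1)(2n+1)/24 - sum(t^3-t)/48 = 2310/24 - 54/48 = 95.125.
        z = (W - E[W]) / sqrt(Var[W]) = (24.5 - 27.5) / 9.7532 = -0.3076.
        Two-sided p = 2*Phi(z) = 0.758393.
Step 6: alpha = 0.1. fail to reject H0.

W+ = 24.5, W- = 30.5, W = min = 24.5, p = 0.758393, fail to reject H0.


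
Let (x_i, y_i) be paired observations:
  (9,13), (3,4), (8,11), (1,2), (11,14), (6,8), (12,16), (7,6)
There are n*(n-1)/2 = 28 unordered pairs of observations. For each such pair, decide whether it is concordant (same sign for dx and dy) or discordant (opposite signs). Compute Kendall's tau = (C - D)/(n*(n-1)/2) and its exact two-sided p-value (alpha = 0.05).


Step 1: Enumerate the 28 unordered pairs (i,j) with i<j and classify each by sign(x_j-x_i) * sign(y_j-y_i).
  (1,2):dx=-6,dy=-9->C; (1,3):dx=-1,dy=-2->C; (1,4):dx=-8,dy=-11->C; (1,5):dx=+2,dy=+1->C
  (1,6):dx=-3,dy=-5->C; (1,7):dx=+3,dy=+3->C; (1,8):dx=-2,dy=-7->C; (2,3):dx=+5,dy=+7->C
  (2,4):dx=-2,dy=-2->C; (2,5):dx=+8,dy=+10->C; (2,6):dx=+3,dy=+4->C; (2,7):dx=+9,dy=+12->C
  (2,8):dx=+4,dy=+2->C; (3,4):dx=-7,dy=-9->C; (3,5):dx=+3,dy=+3->C; (3,6):dx=-2,dy=-3->C
  (3,7):dx=+4,dy=+5->C; (3,8):dx=-1,dy=-5->C; (4,5):dx=+10,dy=+12->C; (4,6):dx=+5,dy=+6->C
  (4,7):dx=+11,dy=+14->C; (4,8):dx=+6,dy=+4->C; (5,6):dx=-5,dy=-6->C; (5,7):dx=+1,dy=+2->C
  (5,8):dx=-4,dy=-8->C; (6,7):dx=+6,dy=+8->C; (6,8):dx=+1,dy=-2->D; (7,8):dx=-5,dy=-10->C
Step 2: C = 27, D = 1, total pairs = 28.
Step 3: tau = (C - D)/(n(n-1)/2) = (27 - 1)/28 = 0.928571.
Step 4: Exact two-sided p-value (enumerate n! = 40320 permutations of y under H0): p = 0.000397.
Step 5: alpha = 0.05. reject H0.

tau_b = 0.9286 (C=27, D=1), p = 0.000397, reject H0.


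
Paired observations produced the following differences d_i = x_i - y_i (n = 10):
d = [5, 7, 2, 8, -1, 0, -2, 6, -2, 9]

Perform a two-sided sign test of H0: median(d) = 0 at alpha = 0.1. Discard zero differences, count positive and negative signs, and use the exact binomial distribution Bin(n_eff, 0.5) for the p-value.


Step 1: Discard zero differences. Original n = 10; n_eff = number of nonzero differences = 9.
Nonzero differences (with sign): +5, +7, +2, +8, -1, -2, +6, -2, +9
Step 2: Count signs: positive = 6, negative = 3.
Step 3: Under H0: P(positive) = 0.5, so the number of positives S ~ Bin(9, 0.5).
Step 4: Two-sided exact p-value = sum of Bin(9,0.5) probabilities at or below the observed probability = 0.507812.
Step 5: alpha = 0.1. fail to reject H0.

n_eff = 9, pos = 6, neg = 3, p = 0.507812, fail to reject H0.
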